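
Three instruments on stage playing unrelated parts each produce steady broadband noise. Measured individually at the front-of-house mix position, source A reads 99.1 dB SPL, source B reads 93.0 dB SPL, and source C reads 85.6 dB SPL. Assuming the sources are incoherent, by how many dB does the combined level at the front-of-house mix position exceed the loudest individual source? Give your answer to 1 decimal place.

Add the sources as powers (linear), then convert back to dB:
L_total = 10·log₁₀(10^(99.1/10) + 10^(93.0/10) + 10^(85.6/10)) = 100.21 dB SPL.
Excess over the loudest (99.1 dB): 100.21 − 99.1 = 1.1 dB.

1.1 dB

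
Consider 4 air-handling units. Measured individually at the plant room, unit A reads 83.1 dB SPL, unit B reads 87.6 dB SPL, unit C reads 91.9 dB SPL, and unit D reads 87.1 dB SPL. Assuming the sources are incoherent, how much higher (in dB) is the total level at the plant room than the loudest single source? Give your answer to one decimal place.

2.6 dB

Incoherent sources sum as intensities:
L_total = 10·log₁₀(10^(83.1/10) + 10^(87.6/10) + 10^(91.9/10) + 10^(87.1/10)) = 94.54 dB SPL.
Excess over the loudest (91.9 dB): 94.54 − 91.9 = 2.6 dB.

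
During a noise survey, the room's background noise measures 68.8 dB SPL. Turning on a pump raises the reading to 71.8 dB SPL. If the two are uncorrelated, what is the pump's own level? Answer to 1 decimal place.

68.8 dB SPL

Background correction is a power subtraction:
L_src = 10·log₁₀(10^(71.8/10) − 10^(68.8/10)) = 10·log₁₀(7550000) = 68.8 dB SPL.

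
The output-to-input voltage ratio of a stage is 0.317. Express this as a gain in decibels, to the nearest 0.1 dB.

Voltage is an amplitude quantity, so gain = 20·log₁₀(V_out/V_in).
20·log₁₀(0.317) = -10.0 dB.

-10.0 dB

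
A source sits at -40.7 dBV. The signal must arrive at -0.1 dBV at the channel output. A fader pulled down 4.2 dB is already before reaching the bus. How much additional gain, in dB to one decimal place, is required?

The required make-up gain is the shortfall in the dB sum.
G = -0.1 − (-40.7) + 4.2 = 44.8 dB.

44.8 dB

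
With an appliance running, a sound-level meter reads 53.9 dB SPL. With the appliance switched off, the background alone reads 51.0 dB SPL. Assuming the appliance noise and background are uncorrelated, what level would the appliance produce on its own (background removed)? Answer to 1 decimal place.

50.8 dB SPL

Remove the background by subtracting linear intensities:
L_src = 10·log₁₀(10^(53.9/10) − 10^(51.0/10)) = 10·log₁₀(119600) = 50.8 dB SPL.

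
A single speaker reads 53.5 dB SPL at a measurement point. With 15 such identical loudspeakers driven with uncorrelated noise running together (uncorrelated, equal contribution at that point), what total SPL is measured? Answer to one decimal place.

15 equal incoherent sources raise the level by 10·log₁₀(15) = 11.76 dB.
L_total = 53.5 + 11.76 = 65.3 dB SPL.

65.3 dB SPL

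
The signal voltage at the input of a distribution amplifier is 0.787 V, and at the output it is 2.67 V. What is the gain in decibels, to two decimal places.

Voltage is an amplitude quantity, so gain = 20·log₁₀(V_out/V_in).
20·log₁₀(2.67/0.787) = 20·log₁₀(3.393) = 10.61 dB.

10.61 dB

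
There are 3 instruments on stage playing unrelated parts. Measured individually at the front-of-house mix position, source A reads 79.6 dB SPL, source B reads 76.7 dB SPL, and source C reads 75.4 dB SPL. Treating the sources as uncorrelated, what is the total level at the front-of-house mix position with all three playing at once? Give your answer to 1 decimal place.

Incoherent sources sum as intensities:
L_total = 10·log₁₀(10^(79.6/10) + 10^(76.7/10) + 10^(75.4/10)) = 10·log₁₀(172600000) = 82.4 dB SPL.

82.4 dB SPL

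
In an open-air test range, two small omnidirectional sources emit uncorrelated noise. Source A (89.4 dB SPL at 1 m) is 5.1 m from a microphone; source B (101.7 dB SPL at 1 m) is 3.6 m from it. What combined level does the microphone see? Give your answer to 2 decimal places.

90.70 dB SPL

At the listener: L_A = 89.4 − 20·log₁₀(5.1) = 75.249 dB; L_B = 101.7 − 20·log₁₀(3.6) = 90.574 dB.
Combined: 10·log₁₀(10^(75.249/10)+10^(90.574/10)) = 90.70 dB SPL.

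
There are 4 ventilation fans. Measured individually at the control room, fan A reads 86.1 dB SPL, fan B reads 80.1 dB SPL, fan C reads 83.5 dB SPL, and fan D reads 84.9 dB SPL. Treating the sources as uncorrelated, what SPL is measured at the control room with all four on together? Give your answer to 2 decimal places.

Add the sources as powers (linear), then convert back to dB:
L_total = 10·log₁₀(10^(86.1/10) + 10^(80.1/10) + 10^(83.5/10) + 10^(84.9/10)) = 10·log₁₀(1043000000) = 90.18 dB SPL.

90.18 dB SPL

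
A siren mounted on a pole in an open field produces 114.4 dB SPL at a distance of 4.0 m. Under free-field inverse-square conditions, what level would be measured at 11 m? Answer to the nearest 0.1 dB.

Inverse-square spreading gives ΔL = −20·log₁₀(d₂/d₁).
ΔL = −20·log₁₀(11/4.0) = -8.79 dB, so L₂ = 114.4 + (-8.79) = 105.6 dB SPL.

105.6 dB SPL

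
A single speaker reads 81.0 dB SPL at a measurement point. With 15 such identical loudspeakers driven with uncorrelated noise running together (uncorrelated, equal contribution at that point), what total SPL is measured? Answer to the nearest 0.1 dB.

15 equal incoherent sources raise the level by 10·log₁₀(15) = 11.76 dB.
L_total = 81.0 + 11.76 = 92.8 dB SPL.

92.8 dB SPL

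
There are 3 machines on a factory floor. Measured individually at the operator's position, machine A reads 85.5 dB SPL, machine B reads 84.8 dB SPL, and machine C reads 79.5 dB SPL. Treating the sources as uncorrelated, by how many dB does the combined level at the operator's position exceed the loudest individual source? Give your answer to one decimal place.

Uncorrelated sources add in intensity (power), not in dB.
L_total = 10·log₁₀(10^(85.5/10) + 10^(84.8/10) + 10^(79.5/10)) = 88.73 dB SPL.
Excess over the loudest (85.5 dB): 88.73 − 85.5 = 3.2 dB.

3.2 dB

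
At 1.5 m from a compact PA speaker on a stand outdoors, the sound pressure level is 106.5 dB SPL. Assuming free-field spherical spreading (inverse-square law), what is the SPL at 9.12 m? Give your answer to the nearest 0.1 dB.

90.8 dB SPL

For a point source in a free field, ΔL = −20·log₁₀(d₂/d₁).
ΔL = −20·log₁₀(9.12/1.5) = -15.68 dB, so L₂ = 106.5 + (-15.68) = 90.8 dB SPL.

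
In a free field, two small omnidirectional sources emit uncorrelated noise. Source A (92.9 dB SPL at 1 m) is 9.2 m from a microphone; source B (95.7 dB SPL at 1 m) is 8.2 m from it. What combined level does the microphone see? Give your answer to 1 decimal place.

At the listener: L_A = 92.9 − 20·log₁₀(9.2) = 73.62 dB; L_B = 95.7 − 20·log₁₀(8.2) = 77.42 dB.
Combined: 10·log₁₀(10^(73.62/10)+10^(77.42/10)) = 78.9 dB SPL.

78.9 dB SPL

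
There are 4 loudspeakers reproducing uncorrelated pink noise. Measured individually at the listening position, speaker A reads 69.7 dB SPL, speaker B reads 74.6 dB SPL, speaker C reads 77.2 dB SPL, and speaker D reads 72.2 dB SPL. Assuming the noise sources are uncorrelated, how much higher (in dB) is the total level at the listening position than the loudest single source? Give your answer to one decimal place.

Incoherent sources sum as intensities:
L_total = 10·log₁₀(10^(69.7/10) + 10^(74.6/10) + 10^(77.2/10) + 10^(72.2/10)) = 80.30 dB SPL.
Excess over the loudest (77.2 dB): 80.30 − 77.2 = 3.1 dB.

3.1 dB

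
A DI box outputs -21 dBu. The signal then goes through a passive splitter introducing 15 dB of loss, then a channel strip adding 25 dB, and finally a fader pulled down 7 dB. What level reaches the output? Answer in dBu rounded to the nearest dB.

-18 dBu

Gain stages sum in dB:
-21 − 15 + 25 − 7 = -18 dBu.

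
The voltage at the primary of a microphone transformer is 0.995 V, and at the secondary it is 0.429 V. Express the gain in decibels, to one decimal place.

Voltage ratio → dB uses the 20·log₁₀ form:
20·log₁₀(0.429/0.995) = 20·log₁₀(0.4312) = -7.3 dB.

-7.3 dB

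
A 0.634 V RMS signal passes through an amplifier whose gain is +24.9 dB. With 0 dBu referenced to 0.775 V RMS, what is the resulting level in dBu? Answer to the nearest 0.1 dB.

+23.2 dBu

Input level: 20·log₁₀(0.634/0.775) = -1.74 dBu.
Output: -1.74 + 24.9 = +23.2 dBu.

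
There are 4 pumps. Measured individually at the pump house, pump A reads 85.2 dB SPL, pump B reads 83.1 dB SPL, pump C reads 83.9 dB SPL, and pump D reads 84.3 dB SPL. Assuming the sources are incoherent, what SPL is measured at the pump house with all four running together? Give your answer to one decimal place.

90.2 dB SPL

Add the sources as powers (linear), then convert back to dB:
L_total = 10·log₁₀(10^(85.2/10) + 10^(83.1/10) + 10^(83.9/10) + 10^(84.3/10)) = 10·log₁₀(1050000000) = 90.2 dB SPL.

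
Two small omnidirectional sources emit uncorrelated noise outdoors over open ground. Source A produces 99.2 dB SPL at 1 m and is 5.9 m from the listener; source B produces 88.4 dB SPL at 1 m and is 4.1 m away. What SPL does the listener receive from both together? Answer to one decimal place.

At the listener: L_A = 99.2 − 20·log₁₀(5.9) = 83.78 dB; L_B = 88.4 − 20·log₁₀(4.1) = 76.14 dB.
Combined: 10·log₁₀(10^(83.78/10)+10^(76.14/10)) = 84.5 dB SPL.

84.5 dB SPL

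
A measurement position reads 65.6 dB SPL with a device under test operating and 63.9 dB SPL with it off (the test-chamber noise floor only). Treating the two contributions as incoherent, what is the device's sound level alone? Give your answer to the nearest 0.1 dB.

Remove the background by subtracting linear intensities:
L_src = 10·log₁₀(10^(65.6/10) − 10^(63.9/10)) = 10·log₁₀(1176000) = 60.7 dB SPL.

60.7 dB SPL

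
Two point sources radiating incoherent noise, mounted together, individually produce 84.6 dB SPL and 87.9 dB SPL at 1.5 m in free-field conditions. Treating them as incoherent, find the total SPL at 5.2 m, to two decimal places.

78.77 dB SPL

Combined at 1.5 m: 10·log₁₀(10^(84.6/10)+10^(87.9/10)) = 89.566 dB SPL.
Then apply −20·log₁₀(5.2/1.5) = -10.798 dB → 78.77 dB SPL.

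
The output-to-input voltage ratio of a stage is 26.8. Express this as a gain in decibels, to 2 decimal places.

Voltage is an amplitude quantity, so gain = 20·log₁₀(V_out/V_in).
20·log₁₀(26.8) = 28.56 dB.

28.56 dB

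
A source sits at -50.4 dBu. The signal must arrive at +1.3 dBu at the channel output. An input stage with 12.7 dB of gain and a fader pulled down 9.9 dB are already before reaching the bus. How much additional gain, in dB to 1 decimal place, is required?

48.9 dB

The required make-up gain is the shortfall in the dB sum.
G = +1.3 − (-50.4) − 12.7 + 9.9 = 48.9 dB.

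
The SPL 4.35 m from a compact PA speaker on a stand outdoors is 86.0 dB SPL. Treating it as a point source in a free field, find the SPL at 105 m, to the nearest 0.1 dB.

58.3 dB SPL

Inverse-square spreading gives ΔL = −20·log₁₀(d₂/d₁).
ΔL = −20·log₁₀(105/4.35) = -27.65 dB, so L₂ = 86.0 + (-27.65) = 58.3 dB SPL.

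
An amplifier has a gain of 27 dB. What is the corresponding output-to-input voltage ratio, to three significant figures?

22.4

Voltage ratio = 10^(dB/20).
10^(27/20) = 10^(1.350) = 22.4.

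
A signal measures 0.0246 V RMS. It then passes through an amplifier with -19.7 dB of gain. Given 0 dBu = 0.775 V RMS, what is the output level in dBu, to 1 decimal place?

-49.7 dBu

Input level: 20·log₁₀(0.0246/0.775) = -29.97 dBu.
Output: -29.97 − 19.7 = -49.7 dBu.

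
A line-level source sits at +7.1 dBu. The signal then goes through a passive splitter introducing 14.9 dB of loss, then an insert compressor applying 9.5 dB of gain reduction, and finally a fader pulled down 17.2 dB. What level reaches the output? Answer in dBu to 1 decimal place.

-34.5 dBu

Cascaded gains and losses add directly in dB.
+7.1 − 14.9 − 9.5 − 17.2 = -34.5 dBu.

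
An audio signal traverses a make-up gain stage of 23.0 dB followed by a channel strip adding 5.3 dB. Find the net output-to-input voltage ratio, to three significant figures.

Net gain = 23.0 + 5.3 = 28.3 dB.
Voltage ratio = 10^(28.3/20) = 26.0.

26.0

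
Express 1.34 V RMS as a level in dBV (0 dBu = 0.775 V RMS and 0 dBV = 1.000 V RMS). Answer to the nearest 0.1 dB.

+2.5 dBV

dBV = 20·log₁₀(V / 1.000 V).
20·log₁₀(1.34/1.000) = +2.5 dBV.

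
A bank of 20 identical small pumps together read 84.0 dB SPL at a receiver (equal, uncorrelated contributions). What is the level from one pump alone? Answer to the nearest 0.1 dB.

71.0 dB SPL

20 equal incoherent sources add 10·log₁₀(20) = 13.01 dB over one source.
L_one = 84.0 − 13.01 = 71.0 dB SPL.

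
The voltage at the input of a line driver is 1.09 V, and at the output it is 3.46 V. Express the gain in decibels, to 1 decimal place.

Voltage is an amplitude quantity, so gain = 20·log₁₀(V_out/V_in).
20·log₁₀(3.46/1.09) = 20·log₁₀(3.174) = 10.0 dB.

10.0 dB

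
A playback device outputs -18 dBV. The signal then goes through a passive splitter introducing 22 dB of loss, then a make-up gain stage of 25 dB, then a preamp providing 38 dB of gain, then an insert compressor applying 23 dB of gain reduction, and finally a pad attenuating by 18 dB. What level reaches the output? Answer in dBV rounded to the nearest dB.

Cascaded gains and losses add directly in dB.
-18 − 22 + 25 + 38 − 23 − 18 = -18 dBV.

-18 dBV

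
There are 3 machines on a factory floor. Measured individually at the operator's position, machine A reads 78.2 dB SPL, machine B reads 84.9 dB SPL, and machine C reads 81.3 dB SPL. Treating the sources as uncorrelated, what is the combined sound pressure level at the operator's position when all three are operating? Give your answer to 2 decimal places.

Add the sources as powers (linear), then convert back to dB:
L_total = 10·log₁₀(10^(78.2/10) + 10^(84.9/10) + 10^(81.3/10)) = 10·log₁₀(510000000) = 87.08 dB SPL.

87.08 dB SPL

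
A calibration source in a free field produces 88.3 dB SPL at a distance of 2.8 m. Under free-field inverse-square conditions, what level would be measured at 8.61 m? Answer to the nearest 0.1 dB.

Inverse-square spreading gives ΔL = −20·log₁₀(d₂/d₁).
ΔL = −20·log₁₀(8.61/2.8) = -9.76 dB, so L₂ = 88.3 + (-9.76) = 78.5 dB SPL.

78.5 dB SPL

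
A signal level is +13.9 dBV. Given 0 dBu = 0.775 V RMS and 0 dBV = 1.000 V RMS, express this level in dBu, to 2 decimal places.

+16.11 dBu

The offset between the scales is 20·log₁₀(0.775/1.000) = −2.214 dB.
So dBu = +13.9 + 2.214 = +16.11 dBu.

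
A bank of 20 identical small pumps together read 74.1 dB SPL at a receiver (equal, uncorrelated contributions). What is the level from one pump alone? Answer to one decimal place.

61.1 dB SPL

20 equal incoherent sources add 10·log₁₀(20) = 13.01 dB over one source.
L_one = 74.1 − 13.01 = 61.1 dB SPL.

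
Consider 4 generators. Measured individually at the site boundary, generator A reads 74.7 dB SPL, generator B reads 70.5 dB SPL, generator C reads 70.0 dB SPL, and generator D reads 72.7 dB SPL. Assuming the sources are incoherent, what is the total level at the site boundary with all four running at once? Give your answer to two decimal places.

Uncorrelated sources add in intensity (power), not in dB.
L_total = 10·log₁₀(10^(74.7/10) + 10^(70.5/10) + 10^(70.0/10) + 10^(72.7/10)) = 10·log₁₀(69350000) = 78.41 dB SPL.

78.41 dB SPL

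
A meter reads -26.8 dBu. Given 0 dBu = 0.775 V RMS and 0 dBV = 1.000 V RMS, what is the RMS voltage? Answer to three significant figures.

0.0354 V

V = 0.775 V × 10^(-26.8/20).
= 0.775 × 0.04571 = 0.0354 V.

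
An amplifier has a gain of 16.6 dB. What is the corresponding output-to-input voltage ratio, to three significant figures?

6.76

Voltage ratio = 10^(dB/20).
10^(16.6/20) = 10^(0.8300) = 6.76.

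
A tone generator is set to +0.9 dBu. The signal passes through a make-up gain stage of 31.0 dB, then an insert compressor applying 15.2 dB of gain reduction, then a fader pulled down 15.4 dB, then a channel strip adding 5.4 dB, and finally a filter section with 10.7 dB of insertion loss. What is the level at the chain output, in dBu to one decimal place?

In dB, series stages simply add:
+0.9 + 31.0 − 15.2 − 15.4 + 5.4 − 10.7 = -4.0 dBu.

-4.0 dBu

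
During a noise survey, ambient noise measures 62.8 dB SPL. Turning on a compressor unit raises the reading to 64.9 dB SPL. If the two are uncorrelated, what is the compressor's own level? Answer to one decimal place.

Background correction is a power subtraction:
L_src = 10·log₁₀(10^(64.9/10) − 10^(62.8/10)) = 10·log₁₀(1185000) = 60.7 dB SPL.

60.7 dB SPL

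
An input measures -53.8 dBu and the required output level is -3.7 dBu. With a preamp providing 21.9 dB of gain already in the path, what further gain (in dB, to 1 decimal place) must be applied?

The required make-up gain is the shortfall in the dB sum.
G = -3.7 − (-53.8) − 21.9 = 28.2 dB.

28.2 dB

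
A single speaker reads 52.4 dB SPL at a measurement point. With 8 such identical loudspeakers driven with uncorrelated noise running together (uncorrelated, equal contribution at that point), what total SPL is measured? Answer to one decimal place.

61.4 dB SPL

8 equal incoherent sources raise the level by 10·log₁₀(8) = 9.03 dB.
L_total = 52.4 + 9.03 = 61.4 dB SPL.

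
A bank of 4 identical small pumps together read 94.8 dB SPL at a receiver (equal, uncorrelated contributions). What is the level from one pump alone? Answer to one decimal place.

4 equal incoherent sources add 10·log₁₀(4) = 6.02 dB over one source.
L_one = 94.8 − 6.02 = 88.8 dB SPL.

88.8 dB SPL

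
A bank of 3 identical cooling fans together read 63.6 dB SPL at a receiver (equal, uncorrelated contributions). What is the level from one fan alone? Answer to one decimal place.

58.8 dB SPL

3 equal incoherent sources add 10·log₁₀(3) = 4.77 dB over one source.
L_one = 63.6 − 4.77 = 58.8 dB SPL.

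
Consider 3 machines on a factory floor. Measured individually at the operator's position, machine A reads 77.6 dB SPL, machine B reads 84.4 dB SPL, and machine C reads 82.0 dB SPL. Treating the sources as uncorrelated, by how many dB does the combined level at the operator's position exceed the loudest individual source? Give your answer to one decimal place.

2.5 dB

Add the sources as powers (linear), then convert back to dB:
L_total = 10·log₁₀(10^(77.6/10) + 10^(84.4/10) + 10^(82.0/10)) = 86.91 dB SPL.
Excess over the loudest (84.4 dB): 86.91 − 84.4 = 2.5 dB.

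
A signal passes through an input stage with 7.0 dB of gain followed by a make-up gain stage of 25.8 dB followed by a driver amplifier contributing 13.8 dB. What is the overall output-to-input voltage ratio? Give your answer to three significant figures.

214

Net gain = 7.0 + 25.8 + 13.8 = 46.6 dB.
Voltage ratio = 10^(46.6/20) = 214.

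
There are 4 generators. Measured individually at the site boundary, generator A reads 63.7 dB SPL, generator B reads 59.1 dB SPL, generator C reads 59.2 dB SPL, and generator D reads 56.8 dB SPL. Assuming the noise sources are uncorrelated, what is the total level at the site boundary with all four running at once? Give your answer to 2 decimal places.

66.50 dB SPL

Uncorrelated sources add in intensity (power), not in dB.
L_total = 10·log₁₀(10^(63.7/10) + 10^(59.1/10) + 10^(59.2/10) + 10^(56.8/10)) = 10·log₁₀(4467000) = 66.50 dB SPL.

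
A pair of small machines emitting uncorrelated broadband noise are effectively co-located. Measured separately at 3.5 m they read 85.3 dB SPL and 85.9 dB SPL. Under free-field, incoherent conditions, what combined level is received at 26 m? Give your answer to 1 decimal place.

71.2 dB SPL

Combined at 3.5 m: 10·log₁₀(10^(85.3/10)+10^(85.9/10)) = 88.62 dB SPL.
Then apply −20·log₁₀(26/3.5) = -17.42 dB → 71.2 dB SPL.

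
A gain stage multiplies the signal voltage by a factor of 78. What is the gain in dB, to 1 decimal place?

For a voltage ratio, dB = 20·log₁₀(V₂/V₁).
20·log₁₀(78) = 37.8 dB.

37.8 dB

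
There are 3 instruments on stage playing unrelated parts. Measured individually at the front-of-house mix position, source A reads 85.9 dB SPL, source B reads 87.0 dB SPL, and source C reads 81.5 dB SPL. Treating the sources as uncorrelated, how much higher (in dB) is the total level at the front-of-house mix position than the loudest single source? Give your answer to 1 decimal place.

3.1 dB

Uncorrelated sources add in intensity (power), not in dB.
L_total = 10·log₁₀(10^(85.9/10) + 10^(87.0/10) + 10^(81.5/10)) = 90.13 dB SPL.
Excess over the loudest (87.0 dB): 90.13 − 87.0 = 3.1 dB.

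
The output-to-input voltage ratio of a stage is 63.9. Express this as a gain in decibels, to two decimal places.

For a voltage ratio, dB = 20·log₁₀(V₂/V₁).
20·log₁₀(63.9) = 36.11 dB.

36.11 dB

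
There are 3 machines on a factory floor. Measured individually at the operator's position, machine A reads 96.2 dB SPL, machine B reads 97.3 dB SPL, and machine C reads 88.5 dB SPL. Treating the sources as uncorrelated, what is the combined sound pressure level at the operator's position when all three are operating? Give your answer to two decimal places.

100.11 dB SPL

Incoherent sources sum as intensities:
L_total = 10·log₁₀(10^(96.2/10) + 10^(97.3/10) + 10^(88.5/10)) = 10·log₁₀(10247000000) = 100.11 dB SPL.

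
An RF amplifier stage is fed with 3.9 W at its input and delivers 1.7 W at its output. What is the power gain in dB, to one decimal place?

-3.6 dB

For a power ratio, dB = 10·log₁₀(P₂/P₁).
10·log₁₀(1.7/3.9) = 10·log₁₀(0.4359) = -3.6 dB.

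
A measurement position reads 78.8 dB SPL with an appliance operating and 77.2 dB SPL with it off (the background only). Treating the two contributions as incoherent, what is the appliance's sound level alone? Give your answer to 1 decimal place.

73.7 dB SPL

Subtract intensities: L_src = 10·log₁₀(10^(L_total/10) − 10^(L_bg/10)).
L_src = 10·log₁₀(10^(78.8/10) − 10^(77.2/10)) = 10·log₁₀(23380000) = 73.7 dB SPL.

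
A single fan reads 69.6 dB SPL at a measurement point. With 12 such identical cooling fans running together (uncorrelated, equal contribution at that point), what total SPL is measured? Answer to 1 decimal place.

12 equal incoherent sources raise the level by 10·log₁₀(12) = 10.79 dB.
L_total = 69.6 + 10.79 = 80.4 dB SPL.

80.4 dB SPL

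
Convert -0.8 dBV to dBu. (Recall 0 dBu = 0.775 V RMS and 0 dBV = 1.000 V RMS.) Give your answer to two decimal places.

The offset between the scales is 20·log₁₀(0.775/1.000) = −2.214 dB.
So dBu = -0.8 + 2.214 = +1.41 dBu.

+1.41 dBu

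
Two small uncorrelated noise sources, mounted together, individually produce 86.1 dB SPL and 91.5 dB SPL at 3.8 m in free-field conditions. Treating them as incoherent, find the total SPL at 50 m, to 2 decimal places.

70.22 dB SPL

Combined at 3.8 m: 10·log₁₀(10^(86.1/10)+10^(91.5/10)) = 92.601 dB SPL.
Then apply −20·log₁₀(50/3.8) = -22.384 dB → 70.22 dB SPL.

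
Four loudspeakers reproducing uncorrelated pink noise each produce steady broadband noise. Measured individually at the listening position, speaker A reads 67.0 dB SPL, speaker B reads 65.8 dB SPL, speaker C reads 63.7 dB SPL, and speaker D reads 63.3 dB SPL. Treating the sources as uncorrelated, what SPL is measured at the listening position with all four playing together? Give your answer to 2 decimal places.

Uncorrelated sources add in intensity (power), not in dB.
L_total = 10·log₁₀(10^(67.0/10) + 10^(65.8/10) + 10^(63.7/10) + 10^(63.3/10)) = 10·log₁₀(13300000) = 71.24 dB SPL.

71.24 dB SPL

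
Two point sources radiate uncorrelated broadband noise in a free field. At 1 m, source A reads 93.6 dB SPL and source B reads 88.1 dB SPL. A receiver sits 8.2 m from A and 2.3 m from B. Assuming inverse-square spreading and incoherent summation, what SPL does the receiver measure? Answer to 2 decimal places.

81.93 dB SPL

At the listener: L_A = 93.6 − 20·log₁₀(8.2) = 75.324 dB; L_B = 88.1 − 20·log₁₀(2.3) = 80.865 dB.
Combined: 10·log₁₀(10^(75.324/10)+10^(80.865/10)) = 81.93 dB SPL.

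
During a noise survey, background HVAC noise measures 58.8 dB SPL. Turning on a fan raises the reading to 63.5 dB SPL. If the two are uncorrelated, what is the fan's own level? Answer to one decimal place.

Background correction is a power subtraction:
L_src = 10·log₁₀(10^(63.5/10) − 10^(58.8/10)) = 10·log₁₀(1480000) = 61.7 dB SPL.

61.7 dB SPL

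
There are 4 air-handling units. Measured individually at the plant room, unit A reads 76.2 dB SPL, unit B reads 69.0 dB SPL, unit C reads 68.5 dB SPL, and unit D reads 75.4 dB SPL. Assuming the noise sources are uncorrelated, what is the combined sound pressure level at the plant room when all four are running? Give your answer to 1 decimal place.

Add the sources as powers (linear), then convert back to dB:
L_total = 10·log₁₀(10^(76.2/10) + 10^(69.0/10) + 10^(68.5/10) + 10^(75.4/10)) = 10·log₁₀(91380000) = 79.6 dB SPL.

79.6 dB SPL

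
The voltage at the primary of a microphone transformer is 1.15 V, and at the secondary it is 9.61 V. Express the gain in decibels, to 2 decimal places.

For a voltage ratio, dB = 20·log₁₀(V₂/V₁).
20·log₁₀(9.61/1.15) = 20·log₁₀(8.357) = 18.44 dB.

18.44 dB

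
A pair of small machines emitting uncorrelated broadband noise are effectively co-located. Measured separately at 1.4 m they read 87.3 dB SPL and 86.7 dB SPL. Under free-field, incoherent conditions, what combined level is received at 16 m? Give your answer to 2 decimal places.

68.86 dB SPL

Combined at 1.4 m: 10·log₁₀(10^(87.3/10)+10^(86.7/10)) = 90.021 dB SPL.
Then apply −20·log₁₀(16/1.4) = -21.160 dB → 68.86 dB SPL.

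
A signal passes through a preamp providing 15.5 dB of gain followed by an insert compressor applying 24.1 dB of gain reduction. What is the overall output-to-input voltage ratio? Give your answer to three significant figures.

Net gain = 15.5 + (−24.1) = -8.6 dB.
Voltage ratio = 10^(-8.6/20) = 0.372.

0.372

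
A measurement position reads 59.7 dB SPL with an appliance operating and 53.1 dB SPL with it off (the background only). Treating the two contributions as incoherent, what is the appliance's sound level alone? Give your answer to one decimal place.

58.6 dB SPL

Remove the background by subtracting linear intensities:
L_src = 10·log₁₀(10^(59.7/10) − 10^(53.1/10)) = 10·log₁₀(729100) = 58.6 dB SPL.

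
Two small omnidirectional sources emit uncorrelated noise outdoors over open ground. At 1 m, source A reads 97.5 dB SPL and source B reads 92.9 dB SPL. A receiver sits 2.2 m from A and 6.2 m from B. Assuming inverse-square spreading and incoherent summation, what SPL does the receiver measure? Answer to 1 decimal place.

At the listener: L_A = 97.5 − 20·log₁₀(2.2) = 90.65 dB; L_B = 92.9 − 20·log₁₀(6.2) = 77.05 dB.
Combined: 10·log₁₀(10^(90.65/10)+10^(77.05/10)) = 90.8 dB SPL.

90.8 dB SPL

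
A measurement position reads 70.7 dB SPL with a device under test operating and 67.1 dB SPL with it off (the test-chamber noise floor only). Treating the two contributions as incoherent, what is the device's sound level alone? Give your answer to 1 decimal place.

Subtract intensities: L_src = 10·log₁₀(10^(L_total/10) − 10^(L_bg/10)).
L_src = 10·log₁₀(10^(70.7/10) − 10^(67.1/10)) = 10·log₁₀(6620000) = 68.2 dB SPL.

68.2 dB SPL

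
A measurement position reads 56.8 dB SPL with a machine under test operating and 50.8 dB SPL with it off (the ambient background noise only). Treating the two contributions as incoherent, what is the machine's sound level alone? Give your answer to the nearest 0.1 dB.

55.5 dB SPL

Background correction is a power subtraction:
L_src = 10·log₁₀(10^(56.8/10) − 10^(50.8/10)) = 10·log₁₀(358400) = 55.5 dB SPL.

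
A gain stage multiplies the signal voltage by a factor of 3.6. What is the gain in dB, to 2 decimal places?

11.13 dB

Voltage is an amplitude quantity, so gain = 20·log₁₀(V_out/V_in).
20·log₁₀(3.6) = 11.13 dB.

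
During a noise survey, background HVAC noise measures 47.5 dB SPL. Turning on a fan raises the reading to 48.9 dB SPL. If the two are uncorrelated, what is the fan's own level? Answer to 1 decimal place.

43.3 dB SPL

Subtract intensities: L_src = 10·log₁₀(10^(L_total/10) − 10^(L_bg/10)).
L_src = 10·log₁₀(10^(48.9/10) − 10^(47.5/10)) = 10·log₁₀(21390) = 43.3 dB SPL.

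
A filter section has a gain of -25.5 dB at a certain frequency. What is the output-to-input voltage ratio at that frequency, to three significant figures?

0.0531

Voltage ratio = 10^(dB/20).
10^(-25.5/20) = 10^(-1.275) = 0.0531.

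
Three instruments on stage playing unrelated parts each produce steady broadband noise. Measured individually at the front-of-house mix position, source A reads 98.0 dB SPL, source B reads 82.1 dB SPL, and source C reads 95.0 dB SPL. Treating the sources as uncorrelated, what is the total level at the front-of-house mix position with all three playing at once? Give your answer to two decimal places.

Add the sources as powers (linear), then convert back to dB:
L_total = 10·log₁₀(10^(98.0/10) + 10^(82.1/10) + 10^(95.0/10)) = 10·log₁₀(9634000000) = 99.84 dB SPL.

99.84 dB SPL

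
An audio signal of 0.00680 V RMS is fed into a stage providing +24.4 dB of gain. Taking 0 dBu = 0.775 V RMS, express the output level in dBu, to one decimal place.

-16.7 dBu

Input level: 20·log₁₀(0.00680/0.775) = -41.14 dBu.
Output: -41.14 + 24.4 = -16.7 dBu.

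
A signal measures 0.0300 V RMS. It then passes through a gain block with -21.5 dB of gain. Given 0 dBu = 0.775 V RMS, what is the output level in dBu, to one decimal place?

-49.7 dBu

Input level: 20·log₁₀(0.0300/0.775) = -28.24 dBu.
Output: -28.24 − 21.5 = -49.7 dBu.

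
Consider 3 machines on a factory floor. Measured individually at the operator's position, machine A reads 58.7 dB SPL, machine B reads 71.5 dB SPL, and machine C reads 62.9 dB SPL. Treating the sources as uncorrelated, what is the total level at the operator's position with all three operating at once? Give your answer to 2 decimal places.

72.26 dB SPL

Add the sources as powers (linear), then convert back to dB:
L_total = 10·log₁₀(10^(58.7/10) + 10^(71.5/10) + 10^(62.9/10)) = 10·log₁₀(16820000) = 72.26 dB SPL.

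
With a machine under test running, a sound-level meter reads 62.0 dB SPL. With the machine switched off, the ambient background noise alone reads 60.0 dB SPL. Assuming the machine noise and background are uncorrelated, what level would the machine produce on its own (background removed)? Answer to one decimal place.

57.7 dB SPL

Remove the background by subtracting linear intensities:
L_src = 10·log₁₀(10^(62.0/10) − 10^(60.0/10)) = 10·log₁₀(584900) = 57.7 dB SPL.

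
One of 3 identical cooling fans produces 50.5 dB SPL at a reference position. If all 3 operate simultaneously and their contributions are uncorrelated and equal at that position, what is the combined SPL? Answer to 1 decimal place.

55.3 dB SPL

3 equal incoherent sources raise the level by 10·log₁₀(3) = 4.77 dB.
L_total = 50.5 + 4.77 = 55.3 dB SPL.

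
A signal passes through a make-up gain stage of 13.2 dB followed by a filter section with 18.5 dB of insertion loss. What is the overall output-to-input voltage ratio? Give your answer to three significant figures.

0.543

Net gain = 13.2 + (−18.5) = -5.3 dB.
Voltage ratio = 10^(-5.3/20) = 0.543.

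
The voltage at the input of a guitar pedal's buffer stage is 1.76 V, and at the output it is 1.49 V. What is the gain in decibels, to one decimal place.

-1.4 dB

Voltage is an amplitude quantity, so gain = 20·log₁₀(V_out/V_in).
20·log₁₀(1.49/1.76) = 20·log₁₀(0.8466) = -1.4 dB.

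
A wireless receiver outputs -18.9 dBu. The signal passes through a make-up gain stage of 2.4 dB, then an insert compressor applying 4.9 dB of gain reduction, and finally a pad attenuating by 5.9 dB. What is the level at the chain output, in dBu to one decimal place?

Gain stages sum in dB:
-18.9 + 2.4 − 4.9 − 5.9 = -27.3 dBu.

-27.3 dBu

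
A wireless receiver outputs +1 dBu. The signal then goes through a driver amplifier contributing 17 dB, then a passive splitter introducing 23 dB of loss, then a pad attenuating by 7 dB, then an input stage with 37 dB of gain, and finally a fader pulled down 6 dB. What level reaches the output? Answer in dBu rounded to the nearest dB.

+19 dBu

Cascaded gains and losses add directly in dB.
+1 + 17 − 23 − 7 + 37 − 6 = +19 dBu.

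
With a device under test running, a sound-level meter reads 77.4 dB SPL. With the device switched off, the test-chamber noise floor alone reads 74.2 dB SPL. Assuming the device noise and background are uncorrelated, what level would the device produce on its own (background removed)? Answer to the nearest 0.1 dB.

74.6 dB SPL

Remove the background by subtracting linear intensities:
L_src = 10·log₁₀(10^(77.4/10) − 10^(74.2/10)) = 10·log₁₀(28650000) = 74.6 dB SPL.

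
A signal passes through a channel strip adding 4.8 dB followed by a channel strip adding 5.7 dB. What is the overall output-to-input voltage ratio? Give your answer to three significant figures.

3.35

Net gain = 4.8 + 5.7 = 10.5 dB.
Voltage ratio = 10^(10.5/20) = 3.35.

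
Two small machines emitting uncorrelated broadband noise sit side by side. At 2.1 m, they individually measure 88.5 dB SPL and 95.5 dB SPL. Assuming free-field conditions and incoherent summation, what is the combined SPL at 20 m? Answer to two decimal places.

Combined at 2.1 m: 10·log₁₀(10^(88.5/10)+10^(95.5/10)) = 96.290 dB SPL.
Then apply −20·log₁₀(20/2.1) = -19.576 dB → 76.71 dB SPL.

76.71 dB SPL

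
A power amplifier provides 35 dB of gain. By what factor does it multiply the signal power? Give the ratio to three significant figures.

Power ratio = 10^(dB/10).
10^(35/10) = 10^(3.500) = 3160.

3160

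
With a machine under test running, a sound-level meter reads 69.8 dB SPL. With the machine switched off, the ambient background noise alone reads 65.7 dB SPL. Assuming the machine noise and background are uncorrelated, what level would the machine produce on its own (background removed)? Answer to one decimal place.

Subtract intensities: L_src = 10·log₁₀(10^(L_total/10) − 10^(L_bg/10)).
L_src = 10·log₁₀(10^(69.8/10) − 10^(65.7/10)) = 10·log₁₀(5835000) = 67.7 dB SPL.

67.7 dB SPL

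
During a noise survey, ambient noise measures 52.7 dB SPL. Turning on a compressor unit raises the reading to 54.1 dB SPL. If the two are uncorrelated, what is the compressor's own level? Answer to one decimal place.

Background correction is a power subtraction:
L_src = 10·log₁₀(10^(54.1/10) − 10^(52.7/10)) = 10·log₁₀(70830) = 48.5 dB SPL.

48.5 dB SPL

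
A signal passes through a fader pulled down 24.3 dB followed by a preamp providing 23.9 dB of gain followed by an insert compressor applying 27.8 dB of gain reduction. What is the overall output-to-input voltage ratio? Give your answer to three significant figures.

0.0389

Net gain = (−24.3) + 23.9 + (−27.8) = -28.2 dB.
Voltage ratio = 10^(-28.2/20) = 0.0389.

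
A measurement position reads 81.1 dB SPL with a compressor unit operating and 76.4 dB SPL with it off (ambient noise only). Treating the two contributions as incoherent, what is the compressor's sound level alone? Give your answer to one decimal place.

Remove the background by subtracting linear intensities:
L_src = 10·log₁₀(10^(81.1/10) − 10^(76.4/10)) = 10·log₁₀(85170000) = 79.3 dB SPL.

79.3 dB SPL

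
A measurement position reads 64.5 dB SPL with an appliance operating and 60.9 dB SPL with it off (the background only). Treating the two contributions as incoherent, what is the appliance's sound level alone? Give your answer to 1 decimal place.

Subtract intensities: L_src = 10·log₁₀(10^(L_total/10) − 10^(L_bg/10)).
L_src = 10·log₁₀(10^(64.5/10) − 10^(60.9/10)) = 10·log₁₀(1588000) = 62.0 dB SPL.

62.0 dB SPL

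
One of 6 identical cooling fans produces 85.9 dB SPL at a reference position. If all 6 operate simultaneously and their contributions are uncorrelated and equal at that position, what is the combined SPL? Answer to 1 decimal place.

6 equal incoherent sources raise the level by 10·log₁₀(6) = 7.78 dB.
L_total = 85.9 + 7.78 = 93.7 dB SPL.

93.7 dB SPL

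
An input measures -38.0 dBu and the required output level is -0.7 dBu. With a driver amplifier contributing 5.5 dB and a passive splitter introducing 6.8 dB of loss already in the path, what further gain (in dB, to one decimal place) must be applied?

The required make-up gain is the shortfall in the dB sum.
G = -0.7 − (-38.0) − 5.5 + 6.8 = 38.6 dB.

38.6 dB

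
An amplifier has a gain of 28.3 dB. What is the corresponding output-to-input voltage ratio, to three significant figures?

26.0

Voltage ratio = 10^(dB/20).
10^(28.3/20) = 10^(1.415) = 26.0.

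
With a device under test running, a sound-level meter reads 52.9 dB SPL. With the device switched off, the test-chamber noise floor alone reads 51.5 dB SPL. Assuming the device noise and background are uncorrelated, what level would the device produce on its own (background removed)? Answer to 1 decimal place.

Remove the background by subtracting linear intensities:
L_src = 10·log₁₀(10^(52.9/10) − 10^(51.5/10)) = 10·log₁₀(53730) = 47.3 dB SPL.

47.3 dB SPL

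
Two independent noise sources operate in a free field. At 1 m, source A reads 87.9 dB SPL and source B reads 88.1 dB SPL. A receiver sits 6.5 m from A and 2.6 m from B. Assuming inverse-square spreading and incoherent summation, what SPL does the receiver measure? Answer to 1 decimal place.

At the listener: L_A = 87.9 − 20·log₁₀(6.5) = 71.64 dB; L_B = 88.1 − 20·log₁₀(2.6) = 79.80 dB.
Combined: 10·log₁₀(10^(71.64/10)+10^(79.80/10)) = 80.4 dB SPL.

80.4 dB SPL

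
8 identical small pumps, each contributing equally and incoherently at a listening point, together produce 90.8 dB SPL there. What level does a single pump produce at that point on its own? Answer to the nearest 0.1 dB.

81.8 dB SPL

8 equal incoherent sources add 10·log₁₀(8) = 9.03 dB over one source.
L_one = 90.8 − 9.03 = 81.8 dB SPL.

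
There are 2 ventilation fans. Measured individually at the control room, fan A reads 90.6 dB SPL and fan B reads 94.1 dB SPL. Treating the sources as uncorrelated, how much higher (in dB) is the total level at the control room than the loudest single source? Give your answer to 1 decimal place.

1.6 dB

Add the sources as powers (linear), then convert back to dB:
L_total = 10·log₁₀(10^(90.6/10) + 10^(94.1/10)) = 95.70 dB SPL.
Excess over the loudest (94.1 dB): 95.70 − 94.1 = 1.6 dB.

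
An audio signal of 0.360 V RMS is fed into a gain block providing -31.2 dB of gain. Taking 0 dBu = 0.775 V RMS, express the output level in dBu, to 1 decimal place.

Input level: 20·log₁₀(0.360/0.775) = -6.66 dBu.
Output: -6.66 − 31.2 = -37.9 dBu.

-37.9 dBu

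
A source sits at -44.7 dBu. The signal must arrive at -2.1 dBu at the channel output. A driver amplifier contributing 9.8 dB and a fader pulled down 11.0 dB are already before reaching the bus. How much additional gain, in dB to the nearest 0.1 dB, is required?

The required make-up gain is the shortfall in the dB sum.
G = -2.1 − (-44.7) − 9.8 + 11.0 = 43.8 dB.

43.8 dB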